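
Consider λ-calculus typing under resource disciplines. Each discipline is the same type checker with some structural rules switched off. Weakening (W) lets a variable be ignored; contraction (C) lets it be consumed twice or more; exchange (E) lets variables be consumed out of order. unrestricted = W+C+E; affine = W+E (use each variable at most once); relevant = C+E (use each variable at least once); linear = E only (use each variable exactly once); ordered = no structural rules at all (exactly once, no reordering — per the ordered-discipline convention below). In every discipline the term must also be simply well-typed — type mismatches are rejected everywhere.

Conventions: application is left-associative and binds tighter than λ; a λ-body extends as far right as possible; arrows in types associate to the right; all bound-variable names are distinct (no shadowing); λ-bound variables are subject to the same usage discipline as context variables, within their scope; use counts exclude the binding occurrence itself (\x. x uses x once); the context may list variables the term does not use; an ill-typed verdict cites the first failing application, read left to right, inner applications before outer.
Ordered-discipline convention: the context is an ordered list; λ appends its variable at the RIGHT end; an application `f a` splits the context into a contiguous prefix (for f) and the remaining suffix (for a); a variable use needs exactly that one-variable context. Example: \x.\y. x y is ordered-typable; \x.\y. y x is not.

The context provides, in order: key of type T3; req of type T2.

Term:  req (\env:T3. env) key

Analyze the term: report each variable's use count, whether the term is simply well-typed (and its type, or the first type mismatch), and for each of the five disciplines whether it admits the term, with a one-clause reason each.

use counts: key=1, req=1, env [bound]=1
order of uses: req, env, key
typing: ill-typed: non-function type T2 applied to an argument
ordered: ✗, not simply typable
linear: ✗, fails simple typing
affine: ✗, a type mismatch blocks all five
relevant: ✗, the type mismatch rejects it
unrestricted: ✗, not simply typable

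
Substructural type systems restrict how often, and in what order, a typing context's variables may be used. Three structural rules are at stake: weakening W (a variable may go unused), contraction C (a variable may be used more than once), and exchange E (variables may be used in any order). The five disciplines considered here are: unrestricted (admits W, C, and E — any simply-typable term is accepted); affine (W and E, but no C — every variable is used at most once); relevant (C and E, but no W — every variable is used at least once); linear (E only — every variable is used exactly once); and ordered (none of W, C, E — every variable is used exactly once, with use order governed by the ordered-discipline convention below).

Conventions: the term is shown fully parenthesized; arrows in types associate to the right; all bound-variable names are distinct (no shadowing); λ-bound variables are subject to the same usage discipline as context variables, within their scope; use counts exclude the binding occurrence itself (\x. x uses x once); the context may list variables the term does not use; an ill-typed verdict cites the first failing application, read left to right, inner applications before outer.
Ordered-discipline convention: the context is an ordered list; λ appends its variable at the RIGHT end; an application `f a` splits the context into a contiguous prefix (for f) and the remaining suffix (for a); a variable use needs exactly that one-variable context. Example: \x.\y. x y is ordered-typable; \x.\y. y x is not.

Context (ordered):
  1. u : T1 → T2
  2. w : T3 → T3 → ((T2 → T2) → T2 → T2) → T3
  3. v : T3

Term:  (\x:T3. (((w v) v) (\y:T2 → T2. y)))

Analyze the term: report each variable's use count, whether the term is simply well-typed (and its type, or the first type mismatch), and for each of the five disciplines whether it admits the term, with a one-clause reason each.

counts: u: 0, w: 1, v: 2, x [bound]: 0, y [bound]: 1
left-to-right use order: w, v, v, y
typing: well-typed at T3 → T3
ordered ✗ (needs contraction — v ×2; unused: u, x — weakening required)
linear ✗ (needs contraction — v ×2; unused: u, x — weakening required)
affine ✗ (needs contraction — v ×2)
relevant ✗ (unused: u, x — weakening required)
unrestricted ✓ (simply typable at T3 → T3; W, C, E all held)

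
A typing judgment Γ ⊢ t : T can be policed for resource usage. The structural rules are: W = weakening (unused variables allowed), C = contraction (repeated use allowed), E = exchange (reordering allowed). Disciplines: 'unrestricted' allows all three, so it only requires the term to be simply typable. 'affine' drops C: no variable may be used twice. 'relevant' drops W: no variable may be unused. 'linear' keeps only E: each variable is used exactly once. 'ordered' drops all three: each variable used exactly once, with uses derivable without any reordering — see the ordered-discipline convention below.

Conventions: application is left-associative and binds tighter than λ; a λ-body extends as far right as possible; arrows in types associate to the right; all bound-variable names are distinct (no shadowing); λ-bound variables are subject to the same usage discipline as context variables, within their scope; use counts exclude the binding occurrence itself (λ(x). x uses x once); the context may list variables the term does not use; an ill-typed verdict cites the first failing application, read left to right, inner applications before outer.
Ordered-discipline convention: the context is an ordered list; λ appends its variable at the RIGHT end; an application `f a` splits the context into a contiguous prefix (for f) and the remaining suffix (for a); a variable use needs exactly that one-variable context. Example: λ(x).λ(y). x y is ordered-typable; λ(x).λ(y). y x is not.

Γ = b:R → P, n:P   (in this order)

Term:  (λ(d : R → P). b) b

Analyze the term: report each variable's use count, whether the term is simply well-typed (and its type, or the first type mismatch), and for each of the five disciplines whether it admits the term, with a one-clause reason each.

use counts: b: 2×, n: 0×, d (bound): 0×
order of uses: b, b
typing: well-typed — term : R → P
ordered ✗ (b ×2 used more than once (contraction); unused: n, d — weakening required)
linear ✗ (b ×2 used more than once (contraction); unused: n, d — weakening required)
affine ✗ (b ×2 used more than once (contraction))
relevant ✗ (unused: n, d — weakening required)
unrestricted ✓ (typability at R → P is all that's needed)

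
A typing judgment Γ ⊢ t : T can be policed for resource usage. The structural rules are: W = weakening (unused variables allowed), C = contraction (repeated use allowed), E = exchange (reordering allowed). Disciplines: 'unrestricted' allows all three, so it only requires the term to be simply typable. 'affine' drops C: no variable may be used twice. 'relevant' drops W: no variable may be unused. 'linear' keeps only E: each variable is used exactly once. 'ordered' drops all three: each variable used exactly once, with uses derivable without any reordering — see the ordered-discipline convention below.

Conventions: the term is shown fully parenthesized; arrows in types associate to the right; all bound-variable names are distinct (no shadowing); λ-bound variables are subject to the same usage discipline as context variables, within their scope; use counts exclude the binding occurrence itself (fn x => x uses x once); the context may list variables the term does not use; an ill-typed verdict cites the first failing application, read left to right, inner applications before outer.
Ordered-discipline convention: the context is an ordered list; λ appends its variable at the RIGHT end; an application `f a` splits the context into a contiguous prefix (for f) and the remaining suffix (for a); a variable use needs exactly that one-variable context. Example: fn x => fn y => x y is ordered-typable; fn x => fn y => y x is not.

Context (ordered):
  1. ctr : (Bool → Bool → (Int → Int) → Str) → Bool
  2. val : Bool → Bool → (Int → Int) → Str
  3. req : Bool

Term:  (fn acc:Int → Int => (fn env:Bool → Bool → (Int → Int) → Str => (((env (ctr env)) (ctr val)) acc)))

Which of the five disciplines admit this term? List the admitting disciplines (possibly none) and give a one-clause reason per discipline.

admitted by: unrestricted
usage: ctr=2; val=1; req=0; acc (λ-bound)=1; env (λ-bound)=2
order of uses: env, ctr, env, ctr, val, acc
typing: ✓ — (Int → Int) → (Bool → Bool → (Int → Int) → Str) → Str
ordered: ✗, ctr ×2, env ×2 used more than once (contraction); req left unused
linear: ✗, ctr ×2, env ×2 used more than once (contraction); req left unused
affine: ✗, ctr ×2, env ×2 used more than once (contraction)
relevant: ✗, req left unused
unrestricted: ✓, type-checks ((Int → Int) → (Bool → Bool → (Int → Int) → Str) → Str) and nothing is barred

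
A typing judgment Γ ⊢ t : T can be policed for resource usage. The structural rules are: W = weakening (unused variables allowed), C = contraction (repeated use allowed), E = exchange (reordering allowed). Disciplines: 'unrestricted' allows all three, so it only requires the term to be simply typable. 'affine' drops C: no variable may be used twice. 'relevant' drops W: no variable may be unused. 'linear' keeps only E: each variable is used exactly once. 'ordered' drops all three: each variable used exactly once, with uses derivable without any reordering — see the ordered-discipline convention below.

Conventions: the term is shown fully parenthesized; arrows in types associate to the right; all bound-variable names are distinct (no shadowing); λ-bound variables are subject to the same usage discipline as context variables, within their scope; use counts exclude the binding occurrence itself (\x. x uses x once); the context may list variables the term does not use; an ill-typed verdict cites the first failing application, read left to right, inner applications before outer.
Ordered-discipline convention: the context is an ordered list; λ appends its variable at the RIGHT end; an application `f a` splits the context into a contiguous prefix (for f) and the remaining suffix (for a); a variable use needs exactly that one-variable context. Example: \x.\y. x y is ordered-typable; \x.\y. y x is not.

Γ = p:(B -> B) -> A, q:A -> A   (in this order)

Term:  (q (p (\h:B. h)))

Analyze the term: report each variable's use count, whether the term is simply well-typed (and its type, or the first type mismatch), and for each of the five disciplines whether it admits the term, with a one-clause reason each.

variable uses: p=1, q=1, h (bound)=1
uses in reading order: q, p, h
typing: well-typed — term : A
ordered: ✗, needs exchange: uses follow q, p, h
linear: ✓, single use per variable (p, q, h)
affine: ✓, p, q, h: no repeats, contraction unneeded
relevant: ✓, every one of p, q, h appears
unrestricted: ✓, simply typable at A; W, C, E all held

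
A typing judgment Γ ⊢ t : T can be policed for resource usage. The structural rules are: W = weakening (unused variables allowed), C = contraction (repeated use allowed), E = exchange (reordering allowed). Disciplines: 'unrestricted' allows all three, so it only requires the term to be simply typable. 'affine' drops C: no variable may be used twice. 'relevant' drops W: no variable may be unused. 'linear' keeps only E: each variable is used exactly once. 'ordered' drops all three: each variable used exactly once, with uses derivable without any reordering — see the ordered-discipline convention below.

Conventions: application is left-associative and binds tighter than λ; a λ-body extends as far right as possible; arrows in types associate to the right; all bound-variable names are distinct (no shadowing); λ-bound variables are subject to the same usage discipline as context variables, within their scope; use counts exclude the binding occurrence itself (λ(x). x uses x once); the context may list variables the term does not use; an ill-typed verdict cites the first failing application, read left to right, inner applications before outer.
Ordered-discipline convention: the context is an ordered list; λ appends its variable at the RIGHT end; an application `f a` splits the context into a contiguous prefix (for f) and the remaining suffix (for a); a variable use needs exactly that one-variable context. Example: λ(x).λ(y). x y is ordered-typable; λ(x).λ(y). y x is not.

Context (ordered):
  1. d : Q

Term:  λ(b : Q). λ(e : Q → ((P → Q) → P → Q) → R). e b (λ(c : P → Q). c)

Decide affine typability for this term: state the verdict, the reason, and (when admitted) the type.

yes — at most one use each (d, b, e, c); term : Q → (Q → ((P → Q) → P → Q) → R) → R
counts: d: 0×, b [bound]: 1×, e [bound]: 1×, c [bound]: 1×
order of uses: e, b, c
typing: the term checks, with type Q → (Q → ((P → Q) → P → Q) → R) → R
per-discipline verdicts: ordered ✗ · linear ✗ · affine ✓ · relevant ✗ · unrestricted ✓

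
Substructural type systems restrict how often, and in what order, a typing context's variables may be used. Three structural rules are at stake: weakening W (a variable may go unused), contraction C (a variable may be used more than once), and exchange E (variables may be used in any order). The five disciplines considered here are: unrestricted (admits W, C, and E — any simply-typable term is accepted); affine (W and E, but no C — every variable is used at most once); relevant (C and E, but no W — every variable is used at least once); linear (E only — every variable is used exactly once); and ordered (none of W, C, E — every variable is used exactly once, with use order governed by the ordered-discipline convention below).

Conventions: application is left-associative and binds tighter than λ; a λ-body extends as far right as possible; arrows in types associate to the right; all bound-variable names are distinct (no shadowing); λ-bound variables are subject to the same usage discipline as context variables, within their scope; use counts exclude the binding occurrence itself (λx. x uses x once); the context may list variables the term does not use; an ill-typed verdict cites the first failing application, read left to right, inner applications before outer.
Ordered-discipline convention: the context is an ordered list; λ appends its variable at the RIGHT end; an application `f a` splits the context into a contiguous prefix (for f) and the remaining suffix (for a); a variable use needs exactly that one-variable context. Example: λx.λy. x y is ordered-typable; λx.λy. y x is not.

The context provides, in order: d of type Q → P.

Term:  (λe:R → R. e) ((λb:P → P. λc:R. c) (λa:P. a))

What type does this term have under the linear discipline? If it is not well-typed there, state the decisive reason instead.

not well-typed under linear — unused: d, b — weakening required
use counts: d ×0, e (λ-bound) ×1, b (λ-bound) ×0, c (λ-bound) ×1, a (λ-bound) ×1
order of uses: e, c, a
typing: well-typed — term : R → R
across the five disciplines: ordered ✗, linear ✗, affine ✓, relevant ✗, unrestricted ✓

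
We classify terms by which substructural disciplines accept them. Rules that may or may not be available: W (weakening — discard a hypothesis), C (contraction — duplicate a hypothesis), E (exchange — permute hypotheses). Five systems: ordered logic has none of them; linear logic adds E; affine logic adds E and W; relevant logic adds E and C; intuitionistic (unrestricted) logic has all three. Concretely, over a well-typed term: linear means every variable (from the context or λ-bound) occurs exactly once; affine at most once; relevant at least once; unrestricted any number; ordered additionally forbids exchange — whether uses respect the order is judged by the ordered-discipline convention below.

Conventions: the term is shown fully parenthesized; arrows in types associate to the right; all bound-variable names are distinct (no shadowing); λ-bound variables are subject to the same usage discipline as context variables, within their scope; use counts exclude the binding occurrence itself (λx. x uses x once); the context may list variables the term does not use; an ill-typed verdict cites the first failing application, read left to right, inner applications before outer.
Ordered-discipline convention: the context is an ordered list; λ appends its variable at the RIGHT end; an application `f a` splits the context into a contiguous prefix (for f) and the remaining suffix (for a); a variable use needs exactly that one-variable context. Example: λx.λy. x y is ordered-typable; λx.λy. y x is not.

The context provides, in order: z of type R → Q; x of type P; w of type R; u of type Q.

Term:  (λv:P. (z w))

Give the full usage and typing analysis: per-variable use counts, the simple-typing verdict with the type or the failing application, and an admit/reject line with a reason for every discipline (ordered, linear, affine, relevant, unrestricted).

counts: z ×1; x ×0; w ×1; u ×0; v (λ-bound) ×0
use order (left to right): z, w
typing: ✓ — P → Q
ordered: ✗ — x, u, v left unused
linear: ✗ — x, u, v left unused
affine: ✓ — at most one use each (z, x, w, u, v)
relevant: ✗ — x, u, v left unused
unrestricted: ✓ — typability at P → Q is all that's needed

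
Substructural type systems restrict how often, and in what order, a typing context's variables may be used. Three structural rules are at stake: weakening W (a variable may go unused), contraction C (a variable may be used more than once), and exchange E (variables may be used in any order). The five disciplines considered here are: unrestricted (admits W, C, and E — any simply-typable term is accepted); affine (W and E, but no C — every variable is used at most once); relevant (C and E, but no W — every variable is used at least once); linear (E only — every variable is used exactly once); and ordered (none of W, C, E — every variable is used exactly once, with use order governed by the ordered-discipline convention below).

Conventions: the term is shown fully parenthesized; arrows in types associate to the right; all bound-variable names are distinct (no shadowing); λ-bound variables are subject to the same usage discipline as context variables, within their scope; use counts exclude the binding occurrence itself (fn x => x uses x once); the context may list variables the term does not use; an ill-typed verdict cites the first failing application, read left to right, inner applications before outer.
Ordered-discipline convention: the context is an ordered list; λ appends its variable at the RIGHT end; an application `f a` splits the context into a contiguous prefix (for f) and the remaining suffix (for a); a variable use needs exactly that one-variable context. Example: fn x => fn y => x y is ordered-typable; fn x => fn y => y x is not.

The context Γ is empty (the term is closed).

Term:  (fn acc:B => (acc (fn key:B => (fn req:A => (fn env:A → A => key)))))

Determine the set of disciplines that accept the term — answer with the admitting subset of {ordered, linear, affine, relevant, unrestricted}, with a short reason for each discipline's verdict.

accepted by: none
variable uses: acc (λ-bound): 1×; key (λ-bound): 1×; req (λ-bound): 0×; env (λ-bound): 0×
uses in reading order: acc, key
typing: ill-typed: can't apply a value of type B
ordered: ✗, fails simple typing
linear: ✗, a type mismatch blocks all five
affine: ✗, the type mismatch rejects it
relevant: ✗, not simply typable
unrestricted: ✗, fails simple typing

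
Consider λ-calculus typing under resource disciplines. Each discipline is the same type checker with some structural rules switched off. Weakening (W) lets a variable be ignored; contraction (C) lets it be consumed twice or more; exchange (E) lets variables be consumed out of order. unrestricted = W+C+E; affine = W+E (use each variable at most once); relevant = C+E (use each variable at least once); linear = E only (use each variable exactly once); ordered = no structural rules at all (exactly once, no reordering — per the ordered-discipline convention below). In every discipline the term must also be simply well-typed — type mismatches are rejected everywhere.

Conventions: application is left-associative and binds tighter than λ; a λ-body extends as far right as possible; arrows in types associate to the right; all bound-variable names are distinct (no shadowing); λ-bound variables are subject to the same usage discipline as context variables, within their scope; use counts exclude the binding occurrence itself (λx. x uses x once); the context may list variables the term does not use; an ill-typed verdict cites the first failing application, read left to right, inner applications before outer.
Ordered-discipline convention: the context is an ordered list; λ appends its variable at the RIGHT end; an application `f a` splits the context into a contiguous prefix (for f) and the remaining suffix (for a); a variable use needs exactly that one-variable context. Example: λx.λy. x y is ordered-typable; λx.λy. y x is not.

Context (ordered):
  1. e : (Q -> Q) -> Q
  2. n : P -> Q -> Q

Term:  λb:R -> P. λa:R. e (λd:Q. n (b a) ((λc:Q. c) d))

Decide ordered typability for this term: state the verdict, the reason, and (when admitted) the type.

yes — one use each (e, n, b, a, d, c); ordered split holds; term : (R -> P) -> R -> Q
usage: e ×1; n ×1; b [bound] ×1; a [bound] ×1; d [bound] ×1; c [bound] ×1
left-to-right use order: e, n, b, a, c, d
typing: ✓ — (R -> P) -> R -> Q
summary: ordered ✓, linear ✓, affine ✓, relevant ✓, unrestricted ✓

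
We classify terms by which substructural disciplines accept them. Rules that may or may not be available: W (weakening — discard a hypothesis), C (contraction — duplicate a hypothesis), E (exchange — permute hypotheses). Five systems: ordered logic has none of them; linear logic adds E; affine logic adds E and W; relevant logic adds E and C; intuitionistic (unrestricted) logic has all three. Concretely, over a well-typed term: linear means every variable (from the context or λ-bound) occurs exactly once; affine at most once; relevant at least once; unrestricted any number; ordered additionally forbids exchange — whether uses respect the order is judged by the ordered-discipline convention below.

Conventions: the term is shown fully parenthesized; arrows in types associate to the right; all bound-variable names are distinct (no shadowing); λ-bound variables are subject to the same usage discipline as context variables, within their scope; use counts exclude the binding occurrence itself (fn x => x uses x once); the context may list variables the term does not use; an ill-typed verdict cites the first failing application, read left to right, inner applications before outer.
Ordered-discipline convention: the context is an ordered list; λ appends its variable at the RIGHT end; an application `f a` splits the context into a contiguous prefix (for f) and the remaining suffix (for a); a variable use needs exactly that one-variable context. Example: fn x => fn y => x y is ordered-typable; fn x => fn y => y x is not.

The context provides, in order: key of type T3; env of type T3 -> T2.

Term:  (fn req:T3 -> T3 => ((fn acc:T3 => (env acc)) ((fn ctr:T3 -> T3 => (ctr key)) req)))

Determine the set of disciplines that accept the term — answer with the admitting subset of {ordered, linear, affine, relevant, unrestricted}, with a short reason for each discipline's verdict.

admitted in: linear, affine, relevant, unrestricted
use counts: key: 1×, env: 1×, req (λ-bound): 1×, acc (λ-bound): 1×, ctr (λ-bound): 1×
uses in reading order: env, acc, ctr, key, req
typing: the term checks, with type (T3 -> T3) -> T2
ordered ✗ (needs exchange: uses follow env, acc, ctr, key, req)
linear ✓ (exactly-once usage across key, env, req, acc, ctr)
affine ✓ (no duplicate uses among key, env, req, acc, ctr)
relevant ✓ (none of key, env, req, acc, ctr goes unused)
unrestricted ✓ (well-typed at (T3 -> T3) -> T2; no restrictions here)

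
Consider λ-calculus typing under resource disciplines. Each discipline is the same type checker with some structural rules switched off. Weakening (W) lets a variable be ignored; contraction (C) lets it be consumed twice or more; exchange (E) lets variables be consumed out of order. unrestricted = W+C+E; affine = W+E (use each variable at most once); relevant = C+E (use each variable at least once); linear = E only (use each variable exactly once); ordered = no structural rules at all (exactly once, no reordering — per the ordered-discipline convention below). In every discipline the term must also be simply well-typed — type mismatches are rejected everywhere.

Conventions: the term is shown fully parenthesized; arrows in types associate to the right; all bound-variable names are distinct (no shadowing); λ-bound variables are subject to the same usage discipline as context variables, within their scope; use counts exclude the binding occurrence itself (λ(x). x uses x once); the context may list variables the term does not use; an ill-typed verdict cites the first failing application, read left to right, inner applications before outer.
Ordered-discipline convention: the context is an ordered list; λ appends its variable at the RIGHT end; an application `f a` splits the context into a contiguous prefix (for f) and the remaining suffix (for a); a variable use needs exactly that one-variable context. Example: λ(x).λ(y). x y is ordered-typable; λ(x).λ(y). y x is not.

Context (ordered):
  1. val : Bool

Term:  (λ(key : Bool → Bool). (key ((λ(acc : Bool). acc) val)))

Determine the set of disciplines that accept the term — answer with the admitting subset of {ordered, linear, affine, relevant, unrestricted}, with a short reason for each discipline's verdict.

admitted by: linear, affine, relevant, unrestricted
variable uses: val: 1, key (λ-bound): 1, acc (λ-bound): 1
left-to-right use order: key, acc, val
typing: ✓ — (Bool → Bool) → Bool
ordered: ✗, no contiguous prefix/suffix split fits key, acc, val
linear: ✓, exactly-once usage across val, key, acc
affine: ✓, none of val, key, acc used more than once
relevant: ✓, none of val, key, acc goes unused
unrestricted: ✓, simply typable at (Bool → Bool) → Bool; W, C, E all held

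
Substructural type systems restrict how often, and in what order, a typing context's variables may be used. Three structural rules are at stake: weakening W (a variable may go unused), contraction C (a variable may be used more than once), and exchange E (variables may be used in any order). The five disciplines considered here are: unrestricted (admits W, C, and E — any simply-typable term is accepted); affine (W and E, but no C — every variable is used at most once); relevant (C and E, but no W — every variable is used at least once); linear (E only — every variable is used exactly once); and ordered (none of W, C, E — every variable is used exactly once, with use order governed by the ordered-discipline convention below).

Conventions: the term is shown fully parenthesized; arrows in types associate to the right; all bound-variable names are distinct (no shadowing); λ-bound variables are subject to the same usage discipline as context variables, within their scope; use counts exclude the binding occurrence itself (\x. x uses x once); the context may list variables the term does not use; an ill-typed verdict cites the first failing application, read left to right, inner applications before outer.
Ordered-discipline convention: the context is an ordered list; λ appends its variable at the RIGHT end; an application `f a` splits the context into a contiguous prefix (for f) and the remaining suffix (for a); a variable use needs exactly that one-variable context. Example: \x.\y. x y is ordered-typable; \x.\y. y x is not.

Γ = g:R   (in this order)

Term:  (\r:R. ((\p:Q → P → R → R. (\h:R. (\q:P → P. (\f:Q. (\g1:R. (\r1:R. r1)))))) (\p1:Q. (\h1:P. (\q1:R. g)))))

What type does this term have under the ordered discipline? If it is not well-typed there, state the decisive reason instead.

not well-typed under ordered — r, p, h, q, f, g1, p1, h1, q1 never used (weakening)
counts: g=1; r (bound)=0; p (bound)=0; h (bound)=0; q (bound)=0; f (bound)=0; g1 (bound)=0; r1 (bound)=1; p1 (bound)=0; h1 (bound)=0; q1 (bound)=0
order of uses: r1, g
typing: well-typed at R → R → (P → P) → Q → R → R → R
summary: ordered ✗ · linear ✗ · affine ✓ · relevant ✗ · unrestricted ✓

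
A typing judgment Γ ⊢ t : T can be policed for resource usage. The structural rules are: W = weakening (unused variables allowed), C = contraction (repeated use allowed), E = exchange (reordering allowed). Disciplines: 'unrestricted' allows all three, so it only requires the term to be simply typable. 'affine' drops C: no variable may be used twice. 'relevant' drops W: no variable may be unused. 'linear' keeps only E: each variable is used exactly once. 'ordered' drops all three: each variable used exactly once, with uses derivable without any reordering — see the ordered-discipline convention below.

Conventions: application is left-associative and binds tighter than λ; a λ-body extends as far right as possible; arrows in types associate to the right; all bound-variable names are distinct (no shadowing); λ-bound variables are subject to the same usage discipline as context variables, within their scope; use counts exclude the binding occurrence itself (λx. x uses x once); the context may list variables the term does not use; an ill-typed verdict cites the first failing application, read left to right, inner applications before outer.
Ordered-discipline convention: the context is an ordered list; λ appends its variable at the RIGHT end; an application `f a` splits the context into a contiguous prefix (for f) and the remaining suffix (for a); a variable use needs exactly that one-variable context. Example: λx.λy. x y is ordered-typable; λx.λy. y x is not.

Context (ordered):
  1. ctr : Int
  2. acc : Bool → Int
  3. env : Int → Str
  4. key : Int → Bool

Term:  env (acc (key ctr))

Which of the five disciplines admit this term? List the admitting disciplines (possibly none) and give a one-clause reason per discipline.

admitted in: linear, affine, relevant, unrestricted
variable uses: ctr=1; acc=1; env=1; key=1
order of uses: env, acc, key, ctr
typing: the term checks, with type Str
ordered: ✗, no ordered split (uses run env, acc, key, ctr)
linear: ✓, exactly-once usage across ctr, acc, env, key
affine: ✓, ctr, acc, env, key: no repeats, contraction unneeded
relevant: ✓, ctr, acc, env, key: all used, weakening unneeded
unrestricted: ✓, simply typable at Str; W, C, E all held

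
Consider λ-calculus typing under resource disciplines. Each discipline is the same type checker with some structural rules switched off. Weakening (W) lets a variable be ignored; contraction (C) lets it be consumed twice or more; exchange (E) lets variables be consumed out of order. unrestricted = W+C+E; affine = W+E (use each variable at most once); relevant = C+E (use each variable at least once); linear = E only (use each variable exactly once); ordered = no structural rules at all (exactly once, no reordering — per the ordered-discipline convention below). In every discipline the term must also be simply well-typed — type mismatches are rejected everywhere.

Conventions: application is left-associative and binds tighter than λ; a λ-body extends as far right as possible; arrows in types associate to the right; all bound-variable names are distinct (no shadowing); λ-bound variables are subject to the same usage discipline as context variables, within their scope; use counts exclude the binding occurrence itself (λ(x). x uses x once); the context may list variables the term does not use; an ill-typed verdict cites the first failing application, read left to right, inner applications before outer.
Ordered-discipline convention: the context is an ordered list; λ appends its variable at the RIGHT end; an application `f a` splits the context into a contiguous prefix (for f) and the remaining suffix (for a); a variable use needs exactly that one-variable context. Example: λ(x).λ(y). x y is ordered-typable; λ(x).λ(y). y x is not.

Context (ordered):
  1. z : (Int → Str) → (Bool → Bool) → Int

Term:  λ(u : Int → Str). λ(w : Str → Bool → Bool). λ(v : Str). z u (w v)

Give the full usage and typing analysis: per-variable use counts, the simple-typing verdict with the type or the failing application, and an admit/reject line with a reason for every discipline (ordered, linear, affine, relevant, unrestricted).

usage: z: 1×, u [bound]: 1×, w [bound]: 1×, v [bound]: 1×
uses in reading order: z, u, w, v
typing: the term checks, with type (Int → Str) → (Str → Bool → Bool) → Str → Int
ordered: ✓ — z, u, w, v: once each, no exchange needed
linear: ✓ — single use per variable (z, u, w, v)
affine: ✓ — none of z, u, w, v used more than once
relevant: ✓ — none of z, u, w, v goes unused
unrestricted: ✓ — type-checks ((Int → Str) → (Str → Bool → Bool) → Str → Int) and nothing is barred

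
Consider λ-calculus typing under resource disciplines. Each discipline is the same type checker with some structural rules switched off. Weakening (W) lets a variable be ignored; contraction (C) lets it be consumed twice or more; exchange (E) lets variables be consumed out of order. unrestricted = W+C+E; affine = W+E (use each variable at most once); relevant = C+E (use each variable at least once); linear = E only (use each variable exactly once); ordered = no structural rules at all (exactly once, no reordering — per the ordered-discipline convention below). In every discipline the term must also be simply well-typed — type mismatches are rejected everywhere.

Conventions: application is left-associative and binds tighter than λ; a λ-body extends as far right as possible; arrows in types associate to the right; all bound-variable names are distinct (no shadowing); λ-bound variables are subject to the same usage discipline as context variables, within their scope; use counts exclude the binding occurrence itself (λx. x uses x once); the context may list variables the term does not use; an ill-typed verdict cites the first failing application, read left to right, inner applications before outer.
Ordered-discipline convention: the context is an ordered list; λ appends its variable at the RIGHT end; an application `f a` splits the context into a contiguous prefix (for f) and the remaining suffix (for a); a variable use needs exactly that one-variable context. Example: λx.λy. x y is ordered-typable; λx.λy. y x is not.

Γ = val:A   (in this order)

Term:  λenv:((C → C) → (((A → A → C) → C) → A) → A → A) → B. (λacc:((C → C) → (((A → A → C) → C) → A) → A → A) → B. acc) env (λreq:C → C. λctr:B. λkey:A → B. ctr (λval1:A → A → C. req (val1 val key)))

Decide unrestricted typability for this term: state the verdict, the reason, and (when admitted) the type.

no — fails simple typing
counts: val: 1, env (bound): 1, acc (bound): 1, req (bound): 1, ctr (bound): 1, key (bound): 1, val1 (bound): 1
order of uses: acc, env, ctr, req, val1, val, key
typing: ill-typed: an argument A → B mismatches the expected A
per-discipline verdicts: ordered ✗ · linear ✗ · affine ✗ · relevant ✗ · unrestricted ✗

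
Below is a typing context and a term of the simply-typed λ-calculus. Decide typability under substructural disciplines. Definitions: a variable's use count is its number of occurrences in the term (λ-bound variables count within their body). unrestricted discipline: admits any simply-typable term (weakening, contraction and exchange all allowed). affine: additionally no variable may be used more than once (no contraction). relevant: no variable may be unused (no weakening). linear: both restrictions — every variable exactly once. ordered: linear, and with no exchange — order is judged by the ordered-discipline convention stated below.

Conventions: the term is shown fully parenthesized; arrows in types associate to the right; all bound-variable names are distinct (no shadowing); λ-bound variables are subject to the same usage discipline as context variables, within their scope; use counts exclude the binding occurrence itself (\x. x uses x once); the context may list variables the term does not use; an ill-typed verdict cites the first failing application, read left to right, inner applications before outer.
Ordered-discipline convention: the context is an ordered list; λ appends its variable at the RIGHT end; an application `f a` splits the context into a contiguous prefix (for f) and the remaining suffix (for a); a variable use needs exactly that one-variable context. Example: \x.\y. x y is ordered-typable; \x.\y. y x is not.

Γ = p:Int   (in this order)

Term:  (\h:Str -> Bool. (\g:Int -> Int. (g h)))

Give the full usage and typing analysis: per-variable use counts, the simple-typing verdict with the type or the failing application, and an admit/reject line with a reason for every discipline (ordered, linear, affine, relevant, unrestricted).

variable uses: p ×0; h (λ-bound) ×1; g (λ-bound) ×1
use order (left to right): g, h
typing: ill-typed: an argument Str -> Bool mismatches the expected Int
ordered: ✗ — the type mismatch rejects it
linear: ✗ — not simply typable
affine: ✗ — fails simple typing
relevant: ✗ — a type mismatch blocks all five
unrestricted: ✗ — the type mismatch rejects it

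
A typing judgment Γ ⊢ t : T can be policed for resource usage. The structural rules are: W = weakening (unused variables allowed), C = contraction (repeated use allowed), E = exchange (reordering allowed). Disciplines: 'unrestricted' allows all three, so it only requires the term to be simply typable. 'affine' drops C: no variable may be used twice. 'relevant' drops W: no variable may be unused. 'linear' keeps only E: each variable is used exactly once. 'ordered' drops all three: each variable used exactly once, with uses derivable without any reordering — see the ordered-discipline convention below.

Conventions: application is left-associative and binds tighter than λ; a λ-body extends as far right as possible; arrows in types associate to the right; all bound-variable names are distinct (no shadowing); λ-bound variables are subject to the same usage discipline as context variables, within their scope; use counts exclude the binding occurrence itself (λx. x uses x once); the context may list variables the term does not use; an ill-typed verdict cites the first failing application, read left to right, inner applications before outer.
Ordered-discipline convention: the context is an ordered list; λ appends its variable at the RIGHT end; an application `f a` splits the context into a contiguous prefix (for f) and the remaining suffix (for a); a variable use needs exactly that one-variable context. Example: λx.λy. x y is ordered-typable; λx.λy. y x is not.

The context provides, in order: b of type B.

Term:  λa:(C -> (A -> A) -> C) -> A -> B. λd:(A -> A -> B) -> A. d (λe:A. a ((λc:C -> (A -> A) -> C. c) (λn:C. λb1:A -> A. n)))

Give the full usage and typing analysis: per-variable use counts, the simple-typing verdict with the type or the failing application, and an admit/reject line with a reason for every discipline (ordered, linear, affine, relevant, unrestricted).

counts: b=0, a (λ-bound)=1, d (λ-bound)=1, e (λ-bound)=0, c (λ-bound)=1, n (λ-bound)=1, b1 (λ-bound)=0
order of uses: d, a, c, n
typing: the term checks, with type ((C -> (A -> A) -> C) -> A -> B) -> ((A -> A -> B) -> A) -> A
ordered: ✗ — b, e, b1 left unused
linear: ✗ — b, e, b1 left unused
affine: ✓ — none of b, a, d, e, c, n, b1 used more than once
relevant: ✗ — b, e, b1 left unused
unrestricted: ✓ — typability at ((C -> (A -> A) -> C) -> A -> B) -> ((A -> A -> B) -> A) -> A is all that's needed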